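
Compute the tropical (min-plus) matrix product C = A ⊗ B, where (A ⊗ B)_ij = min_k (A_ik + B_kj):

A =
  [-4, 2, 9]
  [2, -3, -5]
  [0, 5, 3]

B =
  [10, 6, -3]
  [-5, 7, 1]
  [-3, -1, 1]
A ⊗ B =
  [-3, 2, -7]
  [-8, -6, -4]
  [0, 2, -3]

Apply the min-plus product entry-by-entry:
  C[0][0] = min over k of (A[0][0] + B[0][0] = -4 + 10 = 6, A[0][1] + B[1][0] = 2 + -5 = -3, A[0][2] + B[2][0] = 9 + -3 = 6) = -3 (attained at k = 1)
  C[0][1] = min over k of (A[0][0] + B[0][1] = -4 + 6 = 2, A[0][1] + B[1][1] = 2 + 7 = 9, A[0][2] + B[2][1] = 9 + -1 = 8) = 2 (attained at k = 0)
  C[0][2] = min over k of (A[0][0] + B[0][2] = -4 + -3 = -7, A[0][1] + B[1][2] = 2 + 1 = 3, A[0][2] + B[2][2] = 9 + 1 = 10) = -7 (attained at k = 0)
  C[1][0] = min over k of (A[1][0] + B[0][0] = 2 + 10 = 12, A[1][1] + B[1][0] = -3 + -5 = -8, A[1][2] + B[2][0] = -5 + -3 = -8) = -8 (attained at k = 1)
  C[1][1] = min over k of (A[1][0] + B[0][1] = 2 + 6 = 8, A[1][1] + B[1][1] = -3 + 7 = 4, A[1][2] + B[2][1] = -5 + -1 = -6) = -6 (attained at k = 2)
  C[1][2] = min over k of (A[1][0] + B[0][2] = 2 + -3 = -1, A[1][1] + B[1][2] = -3 + 1 = -2, A[1][2] + B[2][2] = -5 + 1 = -4) = -4 (attained at k = 2)
  C[2][0] = min over k of (A[2][0] + B[0][0] = 0 + 10 = 10, A[2][1] + B[1][0] = 5 + -5 = 0, A[2][2] + B[2][0] = 3 + -3 = 0) = 0 (attained at k = 1)
  C[2][1] = min over k of (A[2][0] + B[0][1] = 0 + 6 = 6, A[2][1] + B[1][1] = 5 + 7 = 12, A[2][2] + B[2][1] = 3 + -1 = 2) = 2 (attained at k = 2)
  C[2][2] = min over k of (A[2][0] + B[0][2] = 0 + -3 = -3, A[2][1] + B[1][2] = 5 + 1 = 6, A[2][2] + B[2][2] = 3 + 1 = 4) = -3 (attained at k = 0)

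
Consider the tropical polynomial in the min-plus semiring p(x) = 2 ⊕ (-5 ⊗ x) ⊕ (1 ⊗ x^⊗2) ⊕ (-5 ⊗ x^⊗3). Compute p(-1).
p(-1) = -8

A tropical monomial a ⊗ x^⊗i evaluates to a + i · x. Evaluating each term at x = -1:
  Term 0 contributes 2 + 0 · -1 = 2
  Term 1 contributes -5 + 1 · -1 = -6
  Term 2 contributes 1 + 2 · -1 = -1
  Term 3 contributes -5 + 3 · -1 = -8
p(-1) = ⊕ of these = min[2, -6, -1, -8] = -8.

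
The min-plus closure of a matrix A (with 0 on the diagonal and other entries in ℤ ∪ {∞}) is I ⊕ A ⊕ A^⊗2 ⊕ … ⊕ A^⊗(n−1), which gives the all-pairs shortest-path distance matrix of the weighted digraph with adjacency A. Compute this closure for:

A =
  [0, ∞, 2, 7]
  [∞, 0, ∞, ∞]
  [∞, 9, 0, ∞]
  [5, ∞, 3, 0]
Closure =
  [0, 11, 2, 7]
  [∞, 0, ∞, ∞]
  [∞, 9, 0, ∞]
  [5, 12, 3, 0]

This is the Floyd-Warshall all-pairs shortest-path computation. For each intermediate vertex k = 0, 1, …, 3, update dist[i][j] ← min(dist[i][j], dist[i][k] + dist[k][j]). The final matrix gives, for each (i, j), the minimum total weight of any directed path from i to j (possibly empty when i = j).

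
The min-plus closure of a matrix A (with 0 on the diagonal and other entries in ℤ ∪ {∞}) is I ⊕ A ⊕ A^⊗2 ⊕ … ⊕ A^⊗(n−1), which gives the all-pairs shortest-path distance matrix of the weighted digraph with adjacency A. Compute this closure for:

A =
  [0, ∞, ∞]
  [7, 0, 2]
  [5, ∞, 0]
Closure =
  [0, ∞, ∞]
  [7, 0, 2]
  [5, ∞, 0]

This is the Floyd-Warshall all-pairs shortest-path computation. For each intermediate vertex k = 0, 1, …, 2, update dist[i][j] ← min(dist[i][j], dist[i][k] + dist[k][j]). The final matrix gives, for each (i, j), the minimum total weight of any directed path from i to j (possibly empty when i = j).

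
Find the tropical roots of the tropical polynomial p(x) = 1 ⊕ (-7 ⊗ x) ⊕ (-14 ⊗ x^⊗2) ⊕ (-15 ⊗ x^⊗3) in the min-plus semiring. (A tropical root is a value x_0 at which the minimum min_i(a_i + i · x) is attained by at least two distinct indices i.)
Roots: {1, 7, 8}

Each tropical root is a break point of the lower envelope of the lines y = a_i + i · x (there are 4 lines, with slopes 0, 1, ..., 3). Only the lines that attain the minimum somewhere contribute to roots; other lines are dominated. Here the surviving (envelope) indices are i = 3, i = 2, i = 1, i = 0.
Intersections between consecutive envelope lines give the roots: for adjacent envelope indices i < j the intersection is x = (a_i − a_j) / (j − i). Reading off the sorted break points: {1, 7, 8}.
Verification: at each break x_0, at least two indices attain the minimum of min_i(a_i + i · x_0).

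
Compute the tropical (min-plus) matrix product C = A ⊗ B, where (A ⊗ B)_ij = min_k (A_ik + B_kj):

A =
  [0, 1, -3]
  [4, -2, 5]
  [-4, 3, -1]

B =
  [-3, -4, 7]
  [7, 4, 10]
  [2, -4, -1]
A ⊗ B =
  [-3, -7, -4]
  [1, 0, 4]
  [-7, -8, -2]

Apply the min-plus product entry-by-entry:
  C[0][0] = min over k of (A[0][0] + B[0][0] = 0 + -3 = -3, A[0][1] + B[1][0] = 1 + 7 = 8, A[0][2] + B[2][0] = -3 + 2 = -1) = -3 (attained at k = 0)
  C[0][1] = min over k of (A[0][0] + B[0][1] = 0 + -4 = -4, A[0][1] + B[1][1] = 1 + 4 = 5, A[0][2] + B[2][1] = -3 + -4 = -7) = -7 (attained at k = 2)
  C[0][2] = min over k of (A[0][0] + B[0][2] = 0 + 7 = 7, A[0][1] + B[1][2] = 1 + 10 = 11, A[0][2] + B[2][2] = -3 + -1 = -4) = -4 (attained at k = 2)
  C[1][0] = min over k of (A[1][0] + B[0][0] = 4 + -3 = 1, A[1][1] + B[1][0] = -2 + 7 = 5, A[1][2] + B[2][0] = 5 + 2 = 7) = 1 (attained at k = 0)
  C[1][1] = min over k of (A[1][0] + B[0][1] = 4 + -4 = 0, A[1][1] + B[1][1] = -2 + 4 = 2, A[1][2] + B[2][1] = 5 + -4 = 1) = 0 (attained at k = 0)
  C[1][2] = min over k of (A[1][0] + B[0][2] = 4 + 7 = 11, A[1][1] + B[1][2] = -2 + 10 = 8, A[1][2] + B[2][2] = 5 + -1 = 4) = 4 (attained at k = 2)
  C[2][0] = min over k of (A[2][0] + B[0][0] = -4 + -3 = -7, A[2][1] + B[1][0] = 3 + 7 = 10, A[2][2] + B[2][0] = -1 + 2 = 1) = -7 (attained at k = 0)
  C[2][1] = min over k of (A[2][0] + B[0][1] = -4 + -4 = -8, A[2][1] + B[1][1] = 3 + 4 = 7, A[2][2] + B[2][1] = -1 + -4 = -5) = -8 (attained at k = 0)
  C[2][2] = min over k of (A[2][0] + B[0][2] = -4 + 7 = 3, A[2][1] + B[1][2] = 3 + 10 = 13, A[2][2] + B[2][2] = -1 + -1 = -2) = -2 (attained at k = 2)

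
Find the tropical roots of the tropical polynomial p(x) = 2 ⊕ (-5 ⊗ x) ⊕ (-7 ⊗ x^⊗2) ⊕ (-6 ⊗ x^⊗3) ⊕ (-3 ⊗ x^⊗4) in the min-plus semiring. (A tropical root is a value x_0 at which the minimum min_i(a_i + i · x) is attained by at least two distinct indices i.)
Roots: {-3, -1, 2, 7}

Each tropical root is a break point of the lower envelope of the lines y = a_i + i · x (there are 5 lines, with slopes 0, 1, ..., 4). Only the lines that attain the minimum somewhere contribute to roots; other lines are dominated. Here the surviving (envelope) indices are i = 4, i = 3, i = 2, i = 1, i = 0.
Intersections between consecutive envelope lines give the roots: for adjacent envelope indices i < j the intersection is x = (a_i − a_j) / (j − i). Reading off the sorted break points: {-3, -1, 2, 7}.
Verification: at each break x_0, at least two indices attain the minimum of min_i(a_i + i · x_0).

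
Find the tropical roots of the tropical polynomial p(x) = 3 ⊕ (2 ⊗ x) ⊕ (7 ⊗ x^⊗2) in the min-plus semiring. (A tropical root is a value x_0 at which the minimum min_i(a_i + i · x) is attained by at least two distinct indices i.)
Roots: {-5, 1}

Each tropical root is a break point of the lower envelope of the lines y = a_i + i · x (there are 3 lines, with slopes 0, 1, ..., 2). Only the lines that attain the minimum somewhere contribute to roots; other lines are dominated. Here the surviving (envelope) indices are i = 2, i = 1, i = 0.
Intersections between consecutive envelope lines give the roots: for adjacent envelope indices i < j the intersection is x = (a_i − a_j) / (j − i). Reading off the sorted break points: {-5, 1}.
Verification: at each break x_0, at least two indices attain the minimum of min_i(a_i + i · x_0).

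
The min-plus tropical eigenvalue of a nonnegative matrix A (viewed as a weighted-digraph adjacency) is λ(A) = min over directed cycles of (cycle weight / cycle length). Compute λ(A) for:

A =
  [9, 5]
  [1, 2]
λ(A) = 2

Enumerate directed cycles and compute their means (weight / length). Sample:
  cycle 0 → 0: weight = 9, length = 1, mean = 9/1 ≈ 9.000
  cycle 1 → 1: weight = 2, length = 1, mean = 2/1 ≈ 2.000
  cycle 0 → 1 → 0: weight = 6, length = 2, mean = 6/2 ≈ 3.000
  cycle 1 → 0 → 1: weight = 6, length = 2, mean = 6/2 ≈ 3.000
Minimum mean = 2.000, attained e.g. along the cycle 1 → 1 with weight 2 and length 1. So λ(A) = 2/1 = 2.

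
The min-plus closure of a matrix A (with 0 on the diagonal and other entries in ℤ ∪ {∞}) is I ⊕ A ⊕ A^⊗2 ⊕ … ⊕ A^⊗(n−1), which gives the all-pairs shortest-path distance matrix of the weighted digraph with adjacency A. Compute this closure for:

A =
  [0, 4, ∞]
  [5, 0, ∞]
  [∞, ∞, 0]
Closure =
  [0, 4, ∞]
  [5, 0, ∞]
  [∞, ∞, 0]

This is the Floyd-Warshall all-pairs shortest-path computation. For each intermediate vertex k = 0, 1, …, 2, update dist[i][j] ← min(dist[i][j], dist[i][k] + dist[k][j]). The final matrix gives, for each (i, j), the minimum total weight of any directed path from i to j (possibly empty when i = j).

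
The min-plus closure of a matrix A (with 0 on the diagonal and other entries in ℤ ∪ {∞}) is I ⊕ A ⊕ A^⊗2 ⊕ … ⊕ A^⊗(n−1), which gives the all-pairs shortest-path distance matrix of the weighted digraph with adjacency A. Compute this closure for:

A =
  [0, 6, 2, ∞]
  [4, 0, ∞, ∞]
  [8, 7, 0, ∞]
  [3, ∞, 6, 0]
Closure =
  [0, 6, 2, ∞]
  [4, 0, 6, ∞]
  [8, 7, 0, ∞]
  [3, 9, 5, 0]

This is the Floyd-Warshall all-pairs shortest-path computation. For each intermediate vertex k = 0, 1, …, 3, update dist[i][j] ← min(dist[i][j], dist[i][k] + dist[k][j]). The final matrix gives, for each (i, j), the minimum total weight of any directed path from i to j (possibly empty when i = j).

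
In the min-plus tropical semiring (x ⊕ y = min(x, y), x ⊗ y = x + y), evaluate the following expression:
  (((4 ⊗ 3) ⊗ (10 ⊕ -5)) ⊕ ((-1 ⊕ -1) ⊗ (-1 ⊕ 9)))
(((4 ⊗ 3) ⊗ (10 ⊕ -5)) ⊕ ((-1 ⊕ -1) ⊗ (-1 ⊕ 9))) = -2

Expand innermost to outermost. Recall ⊕ takes the minimum of its arguments and ⊗ takes their sum. Working out the expression (((4 ⊗ 3) ⊗ (10 ⊕ -5)) ⊕ ((-1 ⊕ -1) ⊗ (-1 ⊕ 9))) gives -2.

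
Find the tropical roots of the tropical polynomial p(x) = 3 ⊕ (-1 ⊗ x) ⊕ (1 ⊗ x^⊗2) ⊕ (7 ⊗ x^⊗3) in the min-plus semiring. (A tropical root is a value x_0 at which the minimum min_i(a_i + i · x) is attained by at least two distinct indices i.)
Roots: {-6, -2, 4}

Each tropical root is a break point of the lower envelope of the lines y = a_i + i · x (there are 4 lines, with slopes 0, 1, ..., 3). Only the lines that attain the minimum somewhere contribute to roots; other lines are dominated. Here the surviving (envelope) indices are i = 3, i = 2, i = 1, i = 0.
Intersections between consecutive envelope lines give the roots: for adjacent envelope indices i < j the intersection is x = (a_i − a_j) / (j − i). Reading off the sorted break points: {-6, -2, 4}.
Verification: at each break x_0, at least two indices attain the minimum of min_i(a_i + i · x_0).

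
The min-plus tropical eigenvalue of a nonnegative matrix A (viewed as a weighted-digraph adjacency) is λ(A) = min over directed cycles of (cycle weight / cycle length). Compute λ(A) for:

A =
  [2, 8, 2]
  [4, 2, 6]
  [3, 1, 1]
λ(A) = 1

Enumerate directed cycles and compute their means (weight / length). Sample:
  cycle 0 → 0: weight = 2, length = 1, mean = 2/1 ≈ 2.000
  cycle 1 → 1: weight = 2, length = 1, mean = 2/1 ≈ 2.000
  cycle 2 → 2: weight = 1, length = 1, mean = 1/1 ≈ 1.000
  cycle 0 → 1 → 0: weight = 12, length = 2, mean = 12/2 ≈ 6.000
  cycle 0 → 2 → 0: weight = 5, length = 2, mean = 5/2 ≈ 2.500
  cycle 1 → 0 → 1: weight = 12, length = 2, mean = 12/2 ≈ 6.000
Minimum mean = 1.000, attained e.g. along the cycle 2 → 2 with weight 1 and length 1. So λ(A) = 1/1 = 1.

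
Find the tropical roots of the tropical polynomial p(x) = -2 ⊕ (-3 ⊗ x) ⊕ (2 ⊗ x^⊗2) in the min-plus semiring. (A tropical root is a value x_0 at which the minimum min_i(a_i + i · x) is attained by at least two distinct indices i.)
Roots: {-5, 1}

Each tropical root is a break point of the lower envelope of the lines y = a_i + i · x (there are 3 lines, with slopes 0, 1, ..., 2). Only the lines that attain the minimum somewhere contribute to roots; other lines are dominated. Here the surviving (envelope) indices are i = 2, i = 1, i = 0.
Intersections between consecutive envelope lines give the roots: for adjacent envelope indices i < j the intersection is x = (a_i − a_j) / (j − i). Reading off the sorted break points: {-5, 1}.
Verification: at each break x_0, at least two indices attain the minimum of min_i(a_i + i · x_0).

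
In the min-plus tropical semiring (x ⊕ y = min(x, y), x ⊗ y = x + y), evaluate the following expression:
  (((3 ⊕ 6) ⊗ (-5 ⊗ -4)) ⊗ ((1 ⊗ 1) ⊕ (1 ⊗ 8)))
(((3 ⊕ 6) ⊗ (-5 ⊗ -4)) ⊗ ((1 ⊗ 1) ⊕ (1 ⊗ 8))) = -4

Expand innermost to outermost. Recall ⊕ takes the minimum of its arguments and ⊗ takes their sum. Working out the expression (((3 ⊕ 6) ⊗ (-5 ⊗ -4)) ⊗ ((1 ⊗ 1) ⊕ (1 ⊗ 8))) gives -4.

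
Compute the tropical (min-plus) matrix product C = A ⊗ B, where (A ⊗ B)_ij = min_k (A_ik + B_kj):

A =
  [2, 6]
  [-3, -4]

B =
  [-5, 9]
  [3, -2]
A ⊗ B =
  [-3, 4]
  [-8, -6]

Apply the min-plus product entry-by-entry:
  C[0][0] = min over k of (A[0][0] + B[0][0] = 2 + -5 = -3, A[0][1] + B[1][0] = 6 + 3 = 9) = -3 (attained at k = 0)
  C[0][1] = min over k of (A[0][0] + B[0][1] = 2 + 9 = 11, A[0][1] + B[1][1] = 6 + -2 = 4) = 4 (attained at k = 1)
  C[1][0] = min over k of (A[1][0] + B[0][0] = -3 + -5 = -8, A[1][1] + B[1][0] = -4 + 3 = -1) = -8 (attained at k = 0)
  C[1][1] = min over k of (A[1][0] + B[0][1] = -3 + 9 = 6, A[1][1] + B[1][1] = -4 + -2 = -6) = -6 (attained at k = 1)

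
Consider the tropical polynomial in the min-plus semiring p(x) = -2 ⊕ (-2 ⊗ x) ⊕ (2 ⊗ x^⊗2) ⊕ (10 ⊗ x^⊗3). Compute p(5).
p(5) = -2

A tropical monomial a ⊗ x^⊗i evaluates to a + i · x. Evaluating each term at x = 5:
  Term 0 contributes -2 + 0 · 5 = -2
  Term 1 contributes -2 + 1 · 5 = 3
  Term 2 contributes 2 + 2 · 5 = 12
  Term 3 contributes 10 + 3 · 5 = 25
p(5) = ⊕ of these = min[-2, 3, 12, 25] = -2.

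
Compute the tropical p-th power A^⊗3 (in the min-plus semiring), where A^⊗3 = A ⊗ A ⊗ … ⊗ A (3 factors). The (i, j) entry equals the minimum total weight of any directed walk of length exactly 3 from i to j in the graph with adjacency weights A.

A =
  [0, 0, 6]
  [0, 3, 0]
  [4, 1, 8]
A^⊗3 =
  [0, 0, 0]
  [0, 0, 0]
  [1, 1, 4]

Each entry (A^⊗3)_ij equals the minimum over all length-3 walks i = v_0 → v_1 → … → v_3 = j of Σ_t A[v_t][v_{t+1}]. For example, for (i, j) = (0, 2) we minimise over 9 possible intermediate vertex sequences; the minimum is 0, attained along the walk 0 → 0 → 1 → 2.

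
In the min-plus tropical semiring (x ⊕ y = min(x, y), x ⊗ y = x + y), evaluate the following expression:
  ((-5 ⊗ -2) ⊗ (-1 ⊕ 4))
((-5 ⊗ -2) ⊗ (-1 ⊕ 4)) = -8

Expand innermost to outermost. Recall ⊕ takes the minimum of its arguments and ⊗ takes their sum. Working out the expression ((-5 ⊗ -2) ⊗ (-1 ⊕ 4)) gives -8.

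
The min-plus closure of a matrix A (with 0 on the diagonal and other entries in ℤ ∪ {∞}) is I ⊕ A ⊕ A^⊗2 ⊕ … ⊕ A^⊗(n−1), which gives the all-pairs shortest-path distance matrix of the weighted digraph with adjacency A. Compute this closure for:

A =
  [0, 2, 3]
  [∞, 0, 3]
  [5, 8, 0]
Closure =
  [0, 2, 3]
  [8, 0, 3]
  [5, 7, 0]

This is the Floyd-Warshall all-pairs shortest-path computation. For each intermediate vertex k = 0, 1, …, 2, update dist[i][j] ← min(dist[i][j], dist[i][k] + dist[k][j]). The final matrix gives, for each (i, j), the minimum total weight of any directed path from i to j (possibly empty when i = j).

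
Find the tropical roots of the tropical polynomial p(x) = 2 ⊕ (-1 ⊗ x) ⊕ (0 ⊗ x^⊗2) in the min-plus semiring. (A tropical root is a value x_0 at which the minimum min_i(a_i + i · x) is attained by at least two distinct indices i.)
Roots: {-1, 3}

Each tropical root is a break point of the lower envelope of the lines y = a_i + i · x (there are 3 lines, with slopes 0, 1, ..., 2). Only the lines that attain the minimum somewhere contribute to roots; other lines are dominated. Here the surviving (envelope) indices are i = 2, i = 1, i = 0.
Intersections between consecutive envelope lines give the roots: for adjacent envelope indices i < j the intersection is x = (a_i − a_j) / (j − i). Reading off the sorted break points: {-1, 3}.
Verification: at each break x_0, at least two indices attain the minimum of min_i(a_i + i · x_0).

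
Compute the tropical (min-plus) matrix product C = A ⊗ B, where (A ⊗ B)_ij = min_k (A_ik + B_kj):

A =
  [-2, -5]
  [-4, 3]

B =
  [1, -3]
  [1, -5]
A ⊗ B =
  [-4, -10]
  [-3, -7]

Apply the min-plus product entry-by-entry:
  C[0][0] = min over k of (A[0][0] + B[0][0] = -2 + 1 = -1, A[0][1] + B[1][0] = -5 + 1 = -4) = -4 (attained at k = 1)
  C[0][1] = min over k of (A[0][0] + B[0][1] = -2 + -3 = -5, A[0][1] + B[1][1] = -5 + -5 = -10) = -10 (attained at k = 1)
  C[1][0] = min over k of (A[1][0] + B[0][0] = -4 + 1 = -3, A[1][1] + B[1][0] = 3 + 1 = 4) = -3 (attained at k = 0)
  C[1][1] = min over k of (A[1][0] + B[0][1] = -4 + -3 = -7, A[1][1] + B[1][1] = 3 + -5 = -2) = -7 (attained at k = 0)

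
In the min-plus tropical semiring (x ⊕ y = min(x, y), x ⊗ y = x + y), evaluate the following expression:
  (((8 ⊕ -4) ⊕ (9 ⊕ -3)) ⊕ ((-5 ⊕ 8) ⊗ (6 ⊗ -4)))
(((8 ⊕ -4) ⊕ (9 ⊕ -3)) ⊕ ((-5 ⊕ 8) ⊗ (6 ⊗ -4))) = -4

Expand innermost to outermost. Recall ⊕ takes the minimum of its arguments and ⊗ takes their sum. Working out the expression (((8 ⊕ -4) ⊕ (9 ⊕ -3)) ⊕ ((-5 ⊕ 8) ⊗ (6 ⊗ -4))) gives -4.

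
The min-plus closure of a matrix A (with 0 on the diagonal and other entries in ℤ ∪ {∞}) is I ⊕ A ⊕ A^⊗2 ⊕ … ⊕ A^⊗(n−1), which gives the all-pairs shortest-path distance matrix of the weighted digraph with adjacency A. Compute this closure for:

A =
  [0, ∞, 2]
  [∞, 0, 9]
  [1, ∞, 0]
Closure =
  [0, ∞, 2]
  [10, 0, 9]
  [1, ∞, 0]

This is the Floyd-Warshall all-pairs shortest-path computation. For each intermediate vertex k = 0, 1, …, 2, update dist[i][j] ← min(dist[i][j], dist[i][k] + dist[k][j]). The final matrix gives, for each (i, j), the minimum total weight of any directed path from i to j (possibly empty when i = j).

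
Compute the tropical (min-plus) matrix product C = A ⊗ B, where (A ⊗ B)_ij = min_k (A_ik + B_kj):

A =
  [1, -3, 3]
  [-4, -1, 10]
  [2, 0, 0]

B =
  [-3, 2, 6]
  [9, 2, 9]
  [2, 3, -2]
A ⊗ B =
  [-2, -1, 1]
  [-7, -2, 2]
  [-1, 2, -2]

Apply the min-plus product entry-by-entry:
  C[0][0] = min over k of (A[0][0] + B[0][0] = 1 + -3 = -2, A[0][1] + B[1][0] = -3 + 9 = 6, A[0][2] + B[2][0] = 3 + 2 = 5) = -2 (attained at k = 0)
  C[0][1] = min over k of (A[0][0] + B[0][1] = 1 + 2 = 3, A[0][1] + B[1][1] = -3 + 2 = -1, A[0][2] + B[2][1] = 3 + 3 = 6) = -1 (attained at k = 1)
  C[0][2] = min over k of (A[0][0] + B[0][2] = 1 + 6 = 7, A[0][1] + B[1][2] = -3 + 9 = 6, A[0][2] + B[2][2] = 3 + -2 = 1) = 1 (attained at k = 2)
  C[1][0] = min over k of (A[1][0] + B[0][0] = -4 + -3 = -7, A[1][1] + B[1][0] = -1 + 9 = 8, A[1][2] + B[2][0] = 10 + 2 = 12) = -7 (attained at k = 0)
  C[1][1] = min over k of (A[1][0] + B[0][1] = -4 + 2 = -2, A[1][1] + B[1][1] = -1 + 2 = 1, A[1][2] + B[2][1] = 10 + 3 = 13) = -2 (attained at k = 0)
  C[1][2] = min over k of (A[1][0] + B[0][2] = -4 + 6 = 2, A[1][1] + B[1][2] = -1 + 9 = 8, A[1][2] + B[2][2] = 10 + -2 = 8) = 2 (attained at k = 0)
  C[2][0] = min over k of (A[2][0] + B[0][0] = 2 + -3 = -1, A[2][1] + B[1][0] = 0 + 9 = 9, A[2][2] + B[2][0] = 0 + 2 = 2) = -1 (attained at k = 0)
  C[2][1] = min over k of (A[2][0] + B[0][1] = 2 + 2 = 4, A[2][1] + B[1][1] = 0 + 2 = 2, A[2][2] + B[2][1] = 0 + 3 = 3) = 2 (attained at k = 1)
  C[2][2] = min over k of (A[2][0] + B[0][2] = 2 + 6 = 8, A[2][1] + B[1][2] = 0 + 9 = 9, A[2][2] + B[2][2] = 0 + -2 = -2) = -2 (attained at k = 2)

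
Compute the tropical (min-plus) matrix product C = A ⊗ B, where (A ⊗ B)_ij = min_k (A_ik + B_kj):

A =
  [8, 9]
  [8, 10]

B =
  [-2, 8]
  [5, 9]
A ⊗ B =
  [6, 16]
  [6, 16]

Apply the min-plus product entry-by-entry:
  C[0][0] = min over k of (A[0][0] + B[0][0] = 8 + -2 = 6, A[0][1] + B[1][0] = 9 + 5 = 14) = 6 (attained at k = 0)
  C[0][1] = min over k of (A[0][0] + B[0][1] = 8 + 8 = 16, A[0][1] + B[1][1] = 9 + 9 = 18) = 16 (attained at k = 0)
  C[1][0] = min over k of (A[1][0] + B[0][0] = 8 + -2 = 6, A[1][1] + B[1][0] = 10 + 5 = 15) = 6 (attained at k = 0)
  C[1][1] = min over k of (A[1][0] + B[0][1] = 8 + 8 = 16, A[1][1] + B[1][1] = 10 + 9 = 19) = 16 (attained at k = 0)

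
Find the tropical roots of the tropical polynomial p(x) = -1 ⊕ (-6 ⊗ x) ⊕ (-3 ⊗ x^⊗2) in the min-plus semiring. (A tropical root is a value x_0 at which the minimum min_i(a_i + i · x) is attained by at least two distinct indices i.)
Roots: {-3, 5}

Each tropical root is a break point of the lower envelope of the lines y = a_i + i · x (there are 3 lines, with slopes 0, 1, ..., 2). Only the lines that attain the minimum somewhere contribute to roots; other lines are dominated. Here the surviving (envelope) indices are i = 2, i = 1, i = 0.
Intersections between consecutive envelope lines give the roots: for adjacent envelope indices i < j the intersection is x = (a_i − a_j) / (j − i). Reading off the sorted break points: {-3, 5}.
Verification: at each break x_0, at least two indices attain the minimum of min_i(a_i + i · x_0).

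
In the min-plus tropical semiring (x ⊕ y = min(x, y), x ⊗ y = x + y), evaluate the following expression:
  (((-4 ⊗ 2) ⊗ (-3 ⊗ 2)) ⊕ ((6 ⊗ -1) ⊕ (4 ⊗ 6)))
(((-4 ⊗ 2) ⊗ (-3 ⊗ 2)) ⊕ ((6 ⊗ -1) ⊕ (4 ⊗ 6))) = -3

Expand innermost to outermost. Recall ⊕ takes the minimum of its arguments and ⊗ takes their sum. Working out the expression (((-4 ⊗ 2) ⊗ (-3 ⊗ 2)) ⊕ ((6 ⊗ -1) ⊕ (4 ⊗ 6))) gives -3.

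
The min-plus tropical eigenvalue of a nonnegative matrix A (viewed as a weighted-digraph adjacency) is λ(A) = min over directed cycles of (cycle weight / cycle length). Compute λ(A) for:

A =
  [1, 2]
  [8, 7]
λ(A) = 1

Enumerate directed cycles and compute their means (weight / length). Sample:
  cycle 0 → 0: weight = 1, length = 1, mean = 1/1 ≈ 1.000
  cycle 1 → 1: weight = 7, length = 1, mean = 7/1 ≈ 7.000
  cycle 0 → 1 → 0: weight = 10, length = 2, mean = 10/2 ≈ 5.000
  cycle 1 → 0 → 1: weight = 10, length = 2, mean = 10/2 ≈ 5.000
Minimum mean = 1.000, attained e.g. along the cycle 0 → 0 with weight 1 and length 1. So λ(A) = 1/1 = 1.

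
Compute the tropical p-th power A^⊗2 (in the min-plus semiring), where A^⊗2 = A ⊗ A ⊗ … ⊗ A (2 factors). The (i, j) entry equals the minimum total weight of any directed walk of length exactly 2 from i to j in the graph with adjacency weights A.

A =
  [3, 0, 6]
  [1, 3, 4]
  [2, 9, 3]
A^⊗2 =
  [1, 3, 4]
  [4, 1, 7]
  [5, 2, 6]

Each entry (A^⊗2)_ij equals the minimum over all length-2 walks i = v_0 → v_1 → … → v_2 = j of Σ_t A[v_t][v_{t+1}]. For example, for (i, j) = (0, 2) we minimise over 3 possible intermediate vertex sequences; the minimum is 4, attained along the walk 0 → 1 → 2.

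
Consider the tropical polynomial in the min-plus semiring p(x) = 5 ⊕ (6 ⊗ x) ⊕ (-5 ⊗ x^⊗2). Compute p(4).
p(4) = 3

A tropical monomial a ⊗ x^⊗i evaluates to a + i · x. Evaluating each term at x = 4:
  Term 0 contributes 5 + 0 · 4 = 5
  Term 1 contributes 6 + 1 · 4 = 10
  Term 2 contributes -5 + 2 · 4 = 3
p(4) = ⊕ of these = min[5, 10, 3] = 3.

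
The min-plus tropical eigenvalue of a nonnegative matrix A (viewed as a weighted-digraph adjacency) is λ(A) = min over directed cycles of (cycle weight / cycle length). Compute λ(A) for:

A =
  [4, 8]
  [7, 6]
λ(A) = 4

Enumerate directed cycles and compute their means (weight / length). Sample:
  cycle 0 → 0: weight = 4, length = 1, mean = 4/1 ≈ 4.000
  cycle 1 → 1: weight = 6, length = 1, mean = 6/1 ≈ 6.000
  cycle 0 → 1 → 0: weight = 15, length = 2, mean = 15/2 ≈ 7.500
  cycle 1 → 0 → 1: weight = 15, length = 2, mean = 15/2 ≈ 7.500
Minimum mean = 4.000, attained e.g. along the cycle 0 → 0 with weight 4 and length 1. So λ(A) = 4/1 = 4.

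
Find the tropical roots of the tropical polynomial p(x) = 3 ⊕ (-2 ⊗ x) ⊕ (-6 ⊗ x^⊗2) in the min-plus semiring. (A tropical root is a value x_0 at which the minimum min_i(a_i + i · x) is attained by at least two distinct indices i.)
Roots: {4, 5}

Each tropical root is a break point of the lower envelope of the lines y = a_i + i · x (there are 3 lines, with slopes 0, 1, ..., 2). Only the lines that attain the minimum somewhere contribute to roots; other lines are dominated. Here the surviving (envelope) indices are i = 2, i = 1, i = 0.
Intersections between consecutive envelope lines give the roots: for adjacent envelope indices i < j the intersection is x = (a_i − a_j) / (j − i). Reading off the sorted break points: {4, 5}.
Verification: at each break x_0, at least two indices attain the minimum of min_i(a_i + i · x_0).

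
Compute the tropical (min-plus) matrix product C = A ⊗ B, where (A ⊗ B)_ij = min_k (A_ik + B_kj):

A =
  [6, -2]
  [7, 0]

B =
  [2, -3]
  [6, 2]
A ⊗ B =
  [4, 0]
  [6, 2]

Apply the min-plus product entry-by-entry:
  C[0][0] = min over k of (A[0][0] + B[0][0] = 6 + 2 = 8, A[0][1] + B[1][0] = -2 + 6 = 4) = 4 (attained at k = 1)
  C[0][1] = min over k of (A[0][0] + B[0][1] = 6 + -3 = 3, A[0][1] + B[1][1] = -2 + 2 = 0) = 0 (attained at k = 1)
  C[1][0] = min over k of (A[1][0] + B[0][0] = 7 + 2 = 9, A[1][1] + B[1][0] = 0 + 6 = 6) = 6 (attained at k = 1)
  C[1][1] = min over k of (A[1][0] + B[0][1] = 7 + -3 = 4, A[1][1] + B[1][1] = 0 + 2 = 2) = 2 (attained at k = 1)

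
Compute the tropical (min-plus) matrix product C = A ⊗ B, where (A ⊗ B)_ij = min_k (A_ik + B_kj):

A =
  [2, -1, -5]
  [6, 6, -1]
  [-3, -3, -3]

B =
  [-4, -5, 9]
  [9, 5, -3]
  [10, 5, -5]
A ⊗ B =
  [-2, -3, -10]
  [2, 1, -6]
  [-7, -8, -8]

Apply the min-plus product entry-by-entry:
  C[0][0] = min over k of (A[0][0] + B[0][0] = 2 + -4 = -2, A[0][1] + B[1][0] = -1 + 9 = 8, A[0][2] + B[2][0] = -5 + 10 = 5) = -2 (attained at k = 0)
  C[0][1] = min over k of (A[0][0] + B[0][1] = 2 + -5 = -3, A[0][1] + B[1][1] = -1 + 5 = 4, A[0][2] + B[2][1] = -5 + 5 = 0) = -3 (attained at k = 0)
  C[0][2] = min over k of (A[0][0] + B[0][2] = 2 + 9 = 11, A[0][1] + B[1][2] = -1 + -3 = -4, A[0][2] + B[2][2] = -5 + -5 = -10) = -10 (attained at k = 2)
  C[1][0] = min over k of (A[1][0] + B[0][0] = 6 + -4 = 2, A[1][1] + B[1][0] = 6 + 9 = 15, A[1][2] + B[2][0] = -1 + 10 = 9) = 2 (attained at k = 0)
  C[1][1] = min over k of (A[1][0] + B[0][1] = 6 + -5 = 1, A[1][1] + B[1][1] = 6 + 5 = 11, A[1][2] + B[2][1] = -1 + 5 = 4) = 1 (attained at k = 0)
  C[1][2] = min over k of (A[1][0] + B[0][2] = 6 + 9 = 15, A[1][1] + B[1][2] = 6 + -3 = 3, A[1][2] + B[2][2] = -1 + -5 = -6) = -6 (attained at k = 2)
  C[2][0] = min over k of (A[2][0] + B[0][0] = -3 + -4 = -7, A[2][1] + B[1][0] = -3 + 9 = 6, A[2][2] + B[2][0] = -3 + 10 = 7) = -7 (attained at k = 0)
  C[2][1] = min over k of (A[2][0] + B[0][1] = -3 + -5 = -8, A[2][1] + B[1][1] = -3 + 5 = 2, A[2][2] + B[2][1] = -3 + 5 = 2) = -8 (attained at k = 0)
  C[2][2] = min over k of (A[2][0] + B[0][2] = -3 + 9 = 6, A[2][1] + B[1][2] = -3 + -3 = -6, A[2][2] + B[2][2] = -3 + -5 = -8) = -8 (attained at k = 2)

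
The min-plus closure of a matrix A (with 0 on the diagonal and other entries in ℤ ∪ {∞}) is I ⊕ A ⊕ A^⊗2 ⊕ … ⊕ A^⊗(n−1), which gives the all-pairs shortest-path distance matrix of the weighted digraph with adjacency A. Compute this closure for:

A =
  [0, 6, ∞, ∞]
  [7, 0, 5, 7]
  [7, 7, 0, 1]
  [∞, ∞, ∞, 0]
Closure =
  [0, 6, 11, 12]
  [7, 0, 5, 6]
  [7, 7, 0, 1]
  [∞, ∞, ∞, 0]

This is the Floyd-Warshall all-pairs shortest-path computation. For each intermediate vertex k = 0, 1, …, 3, update dist[i][j] ← min(dist[i][j], dist[i][k] + dist[k][j]). The final matrix gives, for each (i, j), the minimum total weight of any directed path from i to j (possibly empty when i = j).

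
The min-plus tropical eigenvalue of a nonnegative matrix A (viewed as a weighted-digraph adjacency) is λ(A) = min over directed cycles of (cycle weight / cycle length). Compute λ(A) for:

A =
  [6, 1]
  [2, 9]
λ(A) = 3/2

Enumerate directed cycles and compute their means (weight / length). Sample:
  cycle 0 → 0: weight = 6, length = 1, mean = 6/1 ≈ 6.000
  cycle 1 → 1: weight = 9, length = 1, mean = 9/1 ≈ 9.000
  cycle 0 → 1 → 0: weight = 3, length = 2, mean = 3/2 ≈ 1.500
  cycle 1 → 0 → 1: weight = 3, length = 2, mean = 3/2 ≈ 1.500
Minimum mean = 1.500, attained e.g. along the cycle 0 → 1 → 0 with weight 3 and length 2. So λ(A) = 3/2 = 3/2.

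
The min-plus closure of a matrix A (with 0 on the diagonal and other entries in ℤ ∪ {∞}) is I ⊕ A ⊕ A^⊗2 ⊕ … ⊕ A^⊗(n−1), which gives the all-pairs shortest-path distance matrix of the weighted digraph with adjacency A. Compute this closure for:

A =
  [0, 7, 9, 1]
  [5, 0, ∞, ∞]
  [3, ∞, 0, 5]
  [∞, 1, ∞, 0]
Closure =
  [0, 2, 9, 1]
  [5, 0, 14, 6]
  [3, 5, 0, 4]
  [6, 1, 15, 0]

This is the Floyd-Warshall all-pairs shortest-path computation. For each intermediate vertex k = 0, 1, …, 3, update dist[i][j] ← min(dist[i][j], dist[i][k] + dist[k][j]). The final matrix gives, for each (i, j), the minimum total weight of any directed path from i to j (possibly empty when i = j).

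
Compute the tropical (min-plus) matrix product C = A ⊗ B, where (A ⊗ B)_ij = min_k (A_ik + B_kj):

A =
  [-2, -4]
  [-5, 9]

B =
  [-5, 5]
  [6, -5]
A ⊗ B =
  [-7, -9]
  [-10, 0]

Apply the min-plus product entry-by-entry:
  C[0][0] = min over k of (A[0][0] + B[0][0] = -2 + -5 = -7, A[0][1] + B[1][0] = -4 + 6 = 2) = -7 (attained at k = 0)
  C[0][1] = min over k of (A[0][0] + B[0][1] = -2 + 5 = 3, A[0][1] + B[1][1] = -4 + -5 = -9) = -9 (attained at k = 1)
  C[1][0] = min over k of (A[1][0] + B[0][0] = -5 + -5 = -10, A[1][1] + B[1][0] = 9 + 6 = 15) = -10 (attained at k = 0)
  C[1][1] = min over k of (A[1][0] + B[0][1] = -5 + 5 = 0, A[1][1] + B[1][1] = 9 + -5 = 4) = 0 (attained at k = 0)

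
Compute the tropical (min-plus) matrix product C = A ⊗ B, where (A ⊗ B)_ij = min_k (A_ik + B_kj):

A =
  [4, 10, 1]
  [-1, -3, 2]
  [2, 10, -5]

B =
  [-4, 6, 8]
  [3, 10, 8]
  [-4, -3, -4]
A ⊗ B =
  [-3, -2, -3]
  [-5, -1, -2]
  [-9, -8, -9]

Apply the min-plus product entry-by-entry:
  C[0][0] = min over k of (A[0][0] + B[0][0] = 4 + -4 = 0, A[0][1] + B[1][0] = 10 + 3 = 13, A[0][2] + B[2][0] = 1 + -4 = -3) = -3 (attained at k = 2)
  C[0][1] = min over k of (A[0][0] + B[0][1] = 4 + 6 = 10, A[0][1] + B[1][1] = 10 + 10 = 20, A[0][2] + B[2][1] = 1 + -3 = -2) = -2 (attained at k = 2)
  C[0][2] = min over k of (A[0][0] + B[0][2] = 4 + 8 = 12, A[0][1] + B[1][2] = 10 + 8 = 18, A[0][2] + B[2][2] = 1 + -4 = -3) = -3 (attained at k = 2)
  C[1][0] = min over k of (A[1][0] + B[0][0] = -1 + -4 = -5, A[1][1] + B[1][0] = -3 + 3 = 0, A[1][2] + B[2][0] = 2 + -4 = -2) = -5 (attained at k = 0)
  C[1][1] = min over k of (A[1][0] + B[0][1] = -1 + 6 = 5, A[1][1] + B[1][1] = -3 + 10 = 7, A[1][2] + B[2][1] = 2 + -3 = -1) = -1 (attained at k = 2)
  C[1][2] = min over k of (A[1][0] + B[0][2] = -1 + 8 = 7, A[1][1] + B[1][2] = -3 + 8 = 5, A[1][2] + B[2][2] = 2 + -4 = -2) = -2 (attained at k = 2)
  C[2][0] = min over k of (A[2][0] + B[0][0] = 2 + -4 = -2, A[2][1] + B[1][0] = 10 + 3 = 13, A[2][2] + B[2][0] = -5 + -4 = -9) = -9 (attained at k = 2)
  C[2][1] = min over k of (A[2][0] + B[0][1] = 2 + 6 = 8, A[2][1] + B[1][1] = 10 + 10 = 20, A[2][2] + B[2][1] = -5 + -3 = -8) = -8 (attained at k = 2)
  C[2][2] = min over k of (A[2][0] + B[0][2] = 2 + 8 = 10, A[2][1] + B[1][2] = 10 + 8 = 18, A[2][2] + B[2][2] = -5 + -4 = -9) = -9 (attained at k = 2)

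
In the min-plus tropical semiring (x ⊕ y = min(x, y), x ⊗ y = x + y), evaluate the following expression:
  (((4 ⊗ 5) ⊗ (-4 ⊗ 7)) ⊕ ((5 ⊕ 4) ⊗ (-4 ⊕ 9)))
(((4 ⊗ 5) ⊗ (-4 ⊗ 7)) ⊕ ((5 ⊕ 4) ⊗ (-4 ⊕ 9))) = 0

Expand innermost to outermost. Recall ⊕ takes the minimum of its arguments and ⊗ takes their sum. Working out the expression (((4 ⊗ 5) ⊗ (-4 ⊗ 7)) ⊕ ((5 ⊕ 4) ⊗ (-4 ⊕ 9))) gives 0.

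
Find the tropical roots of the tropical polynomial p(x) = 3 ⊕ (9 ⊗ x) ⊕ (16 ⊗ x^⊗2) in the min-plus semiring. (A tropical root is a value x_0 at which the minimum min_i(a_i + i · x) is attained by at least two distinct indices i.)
Roots: {-7, -6}

Each tropical root is a break point of the lower envelope of the lines y = a_i + i · x (there are 3 lines, with slopes 0, 1, ..., 2). Only the lines that attain the minimum somewhere contribute to roots; other lines are dominated. Here the surviving (envelope) indices are i = 2, i = 1, i = 0.
Intersections between consecutive envelope lines give the roots: for adjacent envelope indices i < j the intersection is x = (a_i − a_j) / (j − i). Reading off the sorted break points: {-7, -6}.
Verification: at each break x_0, at least two indices attain the minimum of min_i(a_i + i · x_0).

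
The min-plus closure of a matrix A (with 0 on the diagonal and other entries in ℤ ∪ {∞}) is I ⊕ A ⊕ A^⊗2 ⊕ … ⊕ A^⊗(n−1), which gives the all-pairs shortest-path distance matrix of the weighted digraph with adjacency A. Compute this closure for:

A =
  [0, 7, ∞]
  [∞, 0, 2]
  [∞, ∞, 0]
Closure =
  [0, 7, 9]
  [∞, 0, 2]
  [∞, ∞, 0]

This is the Floyd-Warshall all-pairs shortest-path computation. For each intermediate vertex k = 0, 1, …, 2, update dist[i][j] ← min(dist[i][j], dist[i][k] + dist[k][j]). The final matrix gives, for each (i, j), the minimum total weight of any directed path from i to j (possibly empty when i = j).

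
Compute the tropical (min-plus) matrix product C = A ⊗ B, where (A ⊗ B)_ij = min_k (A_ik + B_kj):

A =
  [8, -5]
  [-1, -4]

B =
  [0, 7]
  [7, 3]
A ⊗ B =
  [2, -2]
  [-1, -1]

Apply the min-plus product entry-by-entry:
  C[0][0] = min over k of (A[0][0] + B[0][0] = 8 + 0 = 8, A[0][1] + B[1][0] = -5 + 7 = 2) = 2 (attained at k = 1)
  C[0][1] = min over k of (A[0][0] + B[0][1] = 8 + 7 = 15, A[0][1] + B[1][1] = -5 + 3 = -2) = -2 (attained at k = 1)
  C[1][0] = min over k of (A[1][0] + B[0][0] = -1 + 0 = -1, A[1][1] + B[1][0] = -4 + 7 = 3) = -1 (attained at k = 0)
  C[1][1] = min over k of (A[1][0] + B[0][1] = -1 + 7 = 6, A[1][1] + B[1][1] = -4 + 3 = -1) = -1 (attained at k = 1)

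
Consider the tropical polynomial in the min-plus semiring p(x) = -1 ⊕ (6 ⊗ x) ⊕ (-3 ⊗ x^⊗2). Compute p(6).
p(6) = -1

A tropical monomial a ⊗ x^⊗i evaluates to a + i · x. Evaluating each term at x = 6:
  Term 0 contributes -1 + 0 · 6 = -1
  Term 1 contributes 6 + 1 · 6 = 12
  Term 2 contributes -3 + 2 · 6 = 9
p(6) = ⊕ of these = min[-1, 12, 9] = -1.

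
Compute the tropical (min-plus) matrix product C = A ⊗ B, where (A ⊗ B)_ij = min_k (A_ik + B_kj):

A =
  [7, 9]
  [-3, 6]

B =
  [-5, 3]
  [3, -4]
A ⊗ B =
  [2, 5]
  [-8, 0]

Apply the min-plus product entry-by-entry:
  C[0][0] = min over k of (A[0][0] + B[0][0] = 7 + -5 = 2, A[0][1] + B[1][0] = 9 + 3 = 12) = 2 (attained at k = 0)
  C[0][1] = min over k of (A[0][0] + B[0][1] = 7 + 3 = 10, A[0][1] + B[1][1] = 9 + -4 = 5) = 5 (attained at k = 1)
  C[1][0] = min over k of (A[1][0] + B[0][0] = -3 + -5 = -8, A[1][1] + B[1][0] = 6 + 3 = 9) = -8 (attained at k = 0)
  C[1][1] = min over k of (A[1][0] + B[0][1] = -3 + 3 = 0, A[1][1] + B[1][1] = 6 + -4 = 2) = 0 (attained at k = 0)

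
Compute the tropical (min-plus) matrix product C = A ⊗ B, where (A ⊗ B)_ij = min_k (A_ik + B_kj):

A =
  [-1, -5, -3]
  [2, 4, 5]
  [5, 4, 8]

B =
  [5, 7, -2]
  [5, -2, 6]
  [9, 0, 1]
A ⊗ B =
  [0, -7, -3]
  [7, 2, 0]
  [9, 2, 3]

Apply the min-plus product entry-by-entry:
  C[0][0] = min over k of (A[0][0] + B[0][0] = -1 + 5 = 4, A[0][1] + B[1][0] = -5 + 5 = 0, A[0][2] + B[2][0] = -3 + 9 = 6) = 0 (attained at k = 1)
  C[0][1] = min over k of (A[0][0] + B[0][1] = -1 + 7 = 6, A[0][1] + B[1][1] = -5 + -2 = -7, A[0][2] + B[2][1] = -3 + 0 = -3) = -7 (attained at k = 1)
  C[0][2] = min over k of (A[0][0] + B[0][2] = -1 + -2 = -3, A[0][1] + B[1][2] = -5 + 6 = 1, A[0][2] + B[2][2] = -3 + 1 = -2) = -3 (attained at k = 0)
  C[1][0] = min over k of (A[1][0] + B[0][0] = 2 + 5 = 7, A[1][1] + B[1][0] = 4 + 5 = 9, A[1][2] + B[2][0] = 5 + 9 = 14) = 7 (attained at k = 0)
  C[1][1] = min over k of (A[1][0] + B[0][1] = 2 + 7 = 9, A[1][1] + B[1][1] = 4 + -2 = 2, A[1][2] + B[2][1] = 5 + 0 = 5) = 2 (attained at k = 1)
  C[1][2] = min over k of (A[1][0] + B[0][2] = 2 + -2 = 0, A[1][1] + B[1][2] = 4 + 6 = 10, A[1][2] + B[2][2] = 5 + 1 = 6) = 0 (attained at k = 0)
  C[2][0] = min over k of (A[2][0] + B[0][0] = 5 + 5 = 10, A[2][1] + B[1][0] = 4 + 5 = 9, A[2][2] + B[2][0] = 8 + 9 = 17) = 9 (attained at k = 1)
  C[2][1] = min over k of (A[2][0] + B[0][1] = 5 + 7 = 12, A[2][1] + B[1][1] = 4 + -2 = 2, A[2][2] + B[2][1] = 8 + 0 = 8) = 2 (attained at k = 1)
  C[2][2] = min over k of (A[2][0] + B[0][2] = 5 + -2 = 3, A[2][1] + B[1][2] = 4 + 6 = 10, A[2][2] + B[2][2] = 8 + 1 = 9) = 3 (attained at k = 0)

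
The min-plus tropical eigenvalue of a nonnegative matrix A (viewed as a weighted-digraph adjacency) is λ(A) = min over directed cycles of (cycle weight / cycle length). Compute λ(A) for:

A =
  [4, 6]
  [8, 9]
λ(A) = 4

Enumerate directed cycles and compute their means (weight / length). Sample:
  cycle 0 → 0: weight = 4, length = 1, mean = 4/1 ≈ 4.000
  cycle 1 → 1: weight = 9, length = 1, mean = 9/1 ≈ 9.000
  cycle 0 → 1 → 0: weight = 14, length = 2, mean = 14/2 ≈ 7.000
  cycle 1 → 0 → 1: weight = 14, length = 2, mean = 14/2 ≈ 7.000
Minimum mean = 4.000, attained e.g. along the cycle 0 → 0 with weight 4 and length 1. So λ(A) = 4/1 = 4.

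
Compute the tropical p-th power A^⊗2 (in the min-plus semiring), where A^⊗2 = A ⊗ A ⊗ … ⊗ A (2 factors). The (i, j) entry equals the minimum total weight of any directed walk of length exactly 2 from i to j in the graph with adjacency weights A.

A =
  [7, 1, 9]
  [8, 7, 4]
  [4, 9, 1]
A^⊗2 =
  [9, 8, 5]
  [8, 9, 5]
  [5, 5, 2]

Each entry (A^⊗2)_ij equals the minimum over all length-2 walks i = v_0 → v_1 → … → v_2 = j of Σ_t A[v_t][v_{t+1}]. For example, for (i, j) = (0, 2) we minimise over 3 possible intermediate vertex sequences; the minimum is 5, attained along the walk 0 → 1 → 2.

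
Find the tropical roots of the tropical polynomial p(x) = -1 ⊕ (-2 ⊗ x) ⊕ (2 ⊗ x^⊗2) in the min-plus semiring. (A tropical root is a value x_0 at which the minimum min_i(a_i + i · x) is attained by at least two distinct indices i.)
Roots: {-4, 1}

Each tropical root is a break point of the lower envelope of the lines y = a_i + i · x (there are 3 lines, with slopes 0, 1, ..., 2). Only the lines that attain the minimum somewhere contribute to roots; other lines are dominated. Here the surviving (envelope) indices are i = 2, i = 1, i = 0.
Intersections between consecutive envelope lines give the roots: for adjacent envelope indices i < j the intersection is x = (a_i − a_j) / (j − i). Reading off the sorted break points: {-4, 1}.
Verification: at each break x_0, at least two indices attain the minimum of min_i(a_i + i · x_0).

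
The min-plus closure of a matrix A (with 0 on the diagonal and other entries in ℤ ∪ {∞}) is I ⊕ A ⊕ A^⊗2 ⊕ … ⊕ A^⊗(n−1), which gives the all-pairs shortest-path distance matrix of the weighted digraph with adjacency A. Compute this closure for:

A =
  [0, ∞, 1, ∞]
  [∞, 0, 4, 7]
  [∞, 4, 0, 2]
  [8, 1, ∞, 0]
Closure =
  [0, 4, 1, 3]
  [14, 0, 4, 6]
  [10, 3, 0, 2]
  [8, 1, 5, 0]

This is the Floyd-Warshall all-pairs shortest-path computation. For each intermediate vertex k = 0, 1, …, 3, update dist[i][j] ← min(dist[i][j], dist[i][k] + dist[k][j]). The final matrix gives, for each (i, j), the minimum total weight of any directed path from i to j (possibly empty when i = j).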